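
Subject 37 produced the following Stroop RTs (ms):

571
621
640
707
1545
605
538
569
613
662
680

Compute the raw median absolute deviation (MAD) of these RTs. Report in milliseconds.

50 ms

Sorted: 538, 569, 571, 605, 613, 621, 640, 662, 680, 707, 1545 → median = 621
|x − 621|: 50, 0, 19, 86, 924, 16, 83, 52, 8, 41, 59
Sorted deviations: 0, 8, 16, 19, 41, 50, 52, 59, 83, 86, 924 → MAD = 50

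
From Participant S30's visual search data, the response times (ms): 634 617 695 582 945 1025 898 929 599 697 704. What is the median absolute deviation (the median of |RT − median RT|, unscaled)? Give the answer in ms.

Sorted: 582, 599, 617, 634, 695, 697, 704, 898, 929, 945, 1025 → median = 697
|x − 697|: 63, 80, 2, 115, 248, 328, 201, 232, 98, 0, 7
Sorted deviations: 0, 2, 7, 63, 80, 98, 115, 201, 232, 248, 328 → MAD = 98

98 ms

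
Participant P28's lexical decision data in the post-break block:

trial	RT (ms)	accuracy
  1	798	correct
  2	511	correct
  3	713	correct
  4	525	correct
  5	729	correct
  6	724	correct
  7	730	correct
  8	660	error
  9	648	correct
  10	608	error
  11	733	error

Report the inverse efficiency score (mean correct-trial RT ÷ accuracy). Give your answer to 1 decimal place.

924.3 ms

Correct trials (n=8): 798, 511, 713, 525, 729, 724, 730, 648
Mean correct RT = 5378/8 = 672.2500 ms
Proportion correct = 8/11
IES = 672.2500 / (8/11) = 924.344 ms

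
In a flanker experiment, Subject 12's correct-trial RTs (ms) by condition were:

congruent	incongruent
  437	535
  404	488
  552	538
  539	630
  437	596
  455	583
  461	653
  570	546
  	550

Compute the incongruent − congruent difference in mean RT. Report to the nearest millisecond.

87 ms

M(congruent) = 3855/8 = 481.875
M(incongruent) = 5119/9 = 568.778
Difference = 568.778 − 481.875 = 86.903 ms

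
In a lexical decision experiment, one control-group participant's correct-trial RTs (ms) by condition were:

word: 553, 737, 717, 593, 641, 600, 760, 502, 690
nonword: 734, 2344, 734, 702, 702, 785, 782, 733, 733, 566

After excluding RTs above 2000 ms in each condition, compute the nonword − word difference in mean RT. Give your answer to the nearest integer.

nonword: exclude 2344
M(word) = 5793/9 = 643.667
M(nonword) = 6471/9 = 719.000
Difference = 719.000 − 643.667 = 75.333 ms

75 ms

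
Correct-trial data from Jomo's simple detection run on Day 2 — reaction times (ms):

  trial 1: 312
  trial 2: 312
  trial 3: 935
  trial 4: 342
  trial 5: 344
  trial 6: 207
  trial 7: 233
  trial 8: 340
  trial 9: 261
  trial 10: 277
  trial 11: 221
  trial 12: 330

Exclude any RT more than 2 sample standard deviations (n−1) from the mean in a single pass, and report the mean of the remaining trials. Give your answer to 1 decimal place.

289.0 ms

n = 12, ΣRT = 4114, M = 342.833
Σ(x−M)² = 409125.67; s = √(409125.67/11) = 192.855
Cutoffs: 342.833 ± 2·192.855 → [-42.9, 728.5]
Outside: 935 → excluded.
Retained (n=11): Σ = 3179, mean = 3179/11 = 289.000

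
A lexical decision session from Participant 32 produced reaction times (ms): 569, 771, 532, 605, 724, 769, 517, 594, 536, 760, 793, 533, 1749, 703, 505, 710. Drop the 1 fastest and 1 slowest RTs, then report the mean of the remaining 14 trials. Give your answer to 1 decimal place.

651.1 ms

Sorted: 505, 517, 532, 533, 536, 569, 594, 605, 703, 710, 724, 760, 769, 771, 793, 1749
Drop lowest 1 (505) and highest 1 (1749)
Remaining (n=14): Σ = 9116, mean = 9116/14 = 651.143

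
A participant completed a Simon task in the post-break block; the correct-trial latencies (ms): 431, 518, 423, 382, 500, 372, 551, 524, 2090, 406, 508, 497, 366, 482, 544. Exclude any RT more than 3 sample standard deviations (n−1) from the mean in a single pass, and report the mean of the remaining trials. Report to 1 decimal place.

464.6 ms

n = 15, ΣRT = 8594, M = 572.933
Σ(x−M)² = 2521934.93; s = √(2521934.93/14) = 424.427
Cutoffs: 572.933 ± 3·424.427 → [-700.3, 1846.2]
Outside: 2090 → excluded.
Retained (n=14): Σ = 6504, mean = 6504/14 = 464.571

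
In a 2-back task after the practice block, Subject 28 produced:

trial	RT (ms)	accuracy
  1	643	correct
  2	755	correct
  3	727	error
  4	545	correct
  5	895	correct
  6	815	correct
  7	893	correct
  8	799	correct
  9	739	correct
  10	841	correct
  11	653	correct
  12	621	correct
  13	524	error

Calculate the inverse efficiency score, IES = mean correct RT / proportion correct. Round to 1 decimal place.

880.9 ms

Correct trials (n=11): 643, 755, 545, 895, 815, 893, 799, 739, 841, 653, 621
Mean correct RT = 8199/11 = 745.3636 ms
Proportion correct = 11/13
IES = 745.3636 / (11/13) = 880.884 ms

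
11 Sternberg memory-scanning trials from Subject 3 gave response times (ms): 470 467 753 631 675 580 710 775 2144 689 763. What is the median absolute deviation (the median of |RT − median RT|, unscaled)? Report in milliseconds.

74 ms

Sorted: 467, 470, 580, 631, 675, 689, 710, 753, 763, 775, 2144 → median = 689
|x − 689|: 219, 222, 64, 58, 14, 109, 21, 86, 1455, 0, 74
Sorted deviations: 0, 14, 21, 58, 64, 74, 86, 109, 219, 222, 1455 → MAD = 74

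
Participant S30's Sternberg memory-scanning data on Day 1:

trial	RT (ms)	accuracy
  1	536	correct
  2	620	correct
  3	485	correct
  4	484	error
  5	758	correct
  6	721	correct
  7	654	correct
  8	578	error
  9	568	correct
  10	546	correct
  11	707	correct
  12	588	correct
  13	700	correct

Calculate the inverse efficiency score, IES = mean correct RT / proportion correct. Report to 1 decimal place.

Correct trials (n=11): 536, 620, 485, 758, 721, 654, 568, 546, 707, 588, 700
Mean correct RT = 6883/11 = 625.7273 ms
Proportion correct = 11/13
IES = 625.7273 / (11/13) = 739.496 ms

739.5 ms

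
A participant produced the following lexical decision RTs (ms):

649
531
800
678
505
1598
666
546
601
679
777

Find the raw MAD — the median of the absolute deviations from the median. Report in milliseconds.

Sorted: 505, 531, 546, 601, 649, 666, 678, 679, 777, 800, 1598 → median = 666
|x − 666|: 17, 135, 134, 12, 161, 932, 0, 120, 65, 13, 111
Sorted deviations: 0, 12, 13, 17, 65, 111, 120, 134, 135, 161, 932 → MAD = 111

111 ms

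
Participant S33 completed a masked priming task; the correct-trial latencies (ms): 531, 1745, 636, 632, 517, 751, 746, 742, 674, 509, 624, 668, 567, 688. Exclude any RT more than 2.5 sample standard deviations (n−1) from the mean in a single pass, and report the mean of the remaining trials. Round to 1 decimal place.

637.3 ms

n = 14, ΣRT = 10030, M = 716.429
Σ(x−M)² = 1227287.43; s = √(1227287.43/13) = 307.257
Cutoffs: 716.429 ± 2.5·307.257 → [-51.7, 1484.6]
Outside: 1745 → excluded.
Retained (n=13): Σ = 8285, mean = 8285/13 = 637.308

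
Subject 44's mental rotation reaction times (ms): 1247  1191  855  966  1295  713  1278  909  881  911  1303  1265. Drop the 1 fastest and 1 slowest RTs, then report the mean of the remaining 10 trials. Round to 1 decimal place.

Sorted: 713, 855, 881, 909, 911, 966, 1191, 1247, 1265, 1278, 1295, 1303
Drop lowest 1 (713) and highest 1 (1303)
Remaining (n=10): Σ = 10798, mean = 10798/10 = 1079.800

1079.8 ms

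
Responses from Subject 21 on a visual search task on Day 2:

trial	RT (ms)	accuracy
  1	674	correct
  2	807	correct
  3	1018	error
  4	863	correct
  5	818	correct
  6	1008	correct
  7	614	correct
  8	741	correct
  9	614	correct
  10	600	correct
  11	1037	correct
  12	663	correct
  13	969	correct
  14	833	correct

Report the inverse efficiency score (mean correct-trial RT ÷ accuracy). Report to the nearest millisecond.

Correct trials (n=13): 674, 807, 863, 818, 1008, 614, 741, 614, 600, 1037, 663, 969, 833
Mean correct RT = 10241/13 = 787.7692 ms
Proportion correct = 13/14
IES = 787.7692 / (13/14) = 848.367 ms

848 ms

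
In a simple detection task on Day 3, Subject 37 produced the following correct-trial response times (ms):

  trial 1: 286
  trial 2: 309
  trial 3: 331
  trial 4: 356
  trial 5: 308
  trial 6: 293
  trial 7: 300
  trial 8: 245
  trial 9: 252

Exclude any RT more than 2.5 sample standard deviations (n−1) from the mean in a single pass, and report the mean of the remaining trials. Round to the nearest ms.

298 ms

n = 9, ΣRT = 2680, M = 297.778
Σ(x−M)² = 9771.56; s = √(9771.56/8) = 34.949
Cutoffs: 297.778 ± 2.5·34.949 → [210.4, 385.2]
No RTs fall outside the cutoffs; all 9 retained. Mean = 2680/9 = 297.778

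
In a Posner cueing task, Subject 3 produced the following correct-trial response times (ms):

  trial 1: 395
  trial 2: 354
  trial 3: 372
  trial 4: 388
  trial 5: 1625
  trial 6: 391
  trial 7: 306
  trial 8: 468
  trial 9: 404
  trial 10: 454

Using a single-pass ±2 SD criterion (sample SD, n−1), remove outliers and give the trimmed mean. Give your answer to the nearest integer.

n = 10, ΣRT = 5157, M = 515.700
Σ(x−M)² = 1386302.10; s = √(1386302.10/9) = 392.471
Cutoffs: 515.700 ± 2·392.471 → [-269.2, 1300.6]
Outside: 1625 → excluded.
Retained (n=9): Σ = 3532, mean = 3532/9 = 392.444

392 ms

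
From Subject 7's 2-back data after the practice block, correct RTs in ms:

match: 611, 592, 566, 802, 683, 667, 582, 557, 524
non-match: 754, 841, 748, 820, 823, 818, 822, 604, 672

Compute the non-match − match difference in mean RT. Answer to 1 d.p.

M(match) = 5584/9 = 620.444
M(non-match) = 6902/9 = 766.889
Difference = 766.889 − 620.444 = 146.444 ms

146.4 ms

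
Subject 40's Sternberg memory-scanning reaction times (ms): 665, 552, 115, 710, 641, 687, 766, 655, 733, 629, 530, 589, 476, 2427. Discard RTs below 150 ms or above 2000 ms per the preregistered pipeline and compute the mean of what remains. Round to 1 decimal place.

636.1 ms

Excluded: 115, 2427
Retained (n=12): Σ = 7633
Mean = 7633/12 = 636.0833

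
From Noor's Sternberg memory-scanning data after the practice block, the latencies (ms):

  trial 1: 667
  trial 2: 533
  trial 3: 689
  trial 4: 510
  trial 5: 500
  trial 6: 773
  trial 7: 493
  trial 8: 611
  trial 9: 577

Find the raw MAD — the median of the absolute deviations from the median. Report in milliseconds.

Sorted: 493, 500, 510, 533, 577, 611, 667, 689, 773 → median = 577
|x − 577|: 90, 44, 112, 67, 77, 196, 84, 34, 0
Sorted deviations: 0, 34, 44, 67, 77, 84, 90, 112, 196 → MAD = 77

77 ms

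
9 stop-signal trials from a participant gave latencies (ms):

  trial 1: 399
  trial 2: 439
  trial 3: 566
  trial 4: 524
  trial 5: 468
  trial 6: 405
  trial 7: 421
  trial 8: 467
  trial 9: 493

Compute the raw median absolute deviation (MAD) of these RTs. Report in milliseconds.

Sorted: 399, 405, 421, 439, 467, 468, 493, 524, 566 → median = 467
|x − 467|: 68, 28, 99, 57, 1, 62, 46, 0, 26
Sorted deviations: 0, 1, 26, 28, 46, 57, 62, 68, 99 → MAD = 46

46 ms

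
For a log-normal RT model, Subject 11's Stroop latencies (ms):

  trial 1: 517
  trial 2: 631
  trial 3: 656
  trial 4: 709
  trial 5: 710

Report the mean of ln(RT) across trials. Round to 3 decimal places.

6.462

ln(RT): 6.2480, 6.4473, 6.4862, 6.5639, 6.5653
Σ ln(RT) = 32.3106
Mean = 32.3106/5 = 6.46213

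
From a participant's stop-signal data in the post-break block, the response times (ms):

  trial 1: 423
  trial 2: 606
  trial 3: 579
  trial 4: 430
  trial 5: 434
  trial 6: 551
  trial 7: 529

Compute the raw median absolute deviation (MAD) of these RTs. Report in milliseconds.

Sorted: 423, 430, 434, 529, 551, 579, 606 → median = 529
|x − 529|: 106, 77, 50, 99, 95, 22, 0
Sorted deviations: 0, 22, 50, 77, 95, 99, 106 → MAD = 77

77 ms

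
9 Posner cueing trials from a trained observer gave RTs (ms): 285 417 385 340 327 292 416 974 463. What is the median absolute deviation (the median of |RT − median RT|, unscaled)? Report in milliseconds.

58 ms

Sorted: 285, 292, 327, 340, 385, 416, 417, 463, 974 → median = 385
|x − 385|: 100, 32, 0, 45, 58, 93, 31, 589, 78
Sorted deviations: 0, 31, 32, 45, 58, 78, 93, 100, 589 → MAD = 58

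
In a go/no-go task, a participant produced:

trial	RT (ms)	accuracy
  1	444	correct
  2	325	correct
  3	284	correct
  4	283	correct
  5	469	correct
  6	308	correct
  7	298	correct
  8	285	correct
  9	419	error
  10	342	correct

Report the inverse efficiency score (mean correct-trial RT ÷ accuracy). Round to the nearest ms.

Correct trials (n=9): 444, 325, 284, 283, 469, 308, 298, 285, 342
Mean correct RT = 3038/9 = 337.5556 ms
Proportion correct = 9/10
IES = 337.5556 / (9/10) = 375.062 ms

375 ms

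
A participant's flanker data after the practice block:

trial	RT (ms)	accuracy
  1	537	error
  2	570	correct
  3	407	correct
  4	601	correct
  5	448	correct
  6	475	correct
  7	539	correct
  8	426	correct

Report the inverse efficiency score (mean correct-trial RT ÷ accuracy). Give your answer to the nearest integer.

566 ms

Correct trials (n=7): 570, 407, 601, 448, 475, 539, 426
Mean correct RT = 3466/7 = 495.1429 ms
Proportion correct = 7/8
IES = 495.1429 / (7/8) = 565.878 ms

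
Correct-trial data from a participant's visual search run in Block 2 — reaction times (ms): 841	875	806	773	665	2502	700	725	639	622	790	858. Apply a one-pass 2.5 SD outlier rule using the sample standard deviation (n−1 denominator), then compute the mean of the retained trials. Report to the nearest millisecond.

754 ms

n = 12, ΣRT = 10796, M = 899.667
Σ(x−M)² = 2880592.67; s = √(2880592.67/11) = 511.734
Cutoffs: 899.667 ± 2.5·511.734 → [-379.7, 2179.0]
Outside: 2502 → excluded.
Retained (n=11): Σ = 8294, mean = 8294/11 = 754.000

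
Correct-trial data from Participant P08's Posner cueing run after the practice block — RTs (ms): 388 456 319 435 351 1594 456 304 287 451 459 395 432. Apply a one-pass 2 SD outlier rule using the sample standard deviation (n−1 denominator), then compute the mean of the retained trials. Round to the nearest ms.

n = 13, ΣRT = 6327, M = 486.692
Σ(x−M)² = 1373652.77; s = √(1373652.77/12) = 338.336
Cutoffs: 486.692 ± 2·338.336 → [-190.0, 1163.4]
Outside: 1594 → excluded.
Retained (n=12): Σ = 4733, mean = 4733/12 = 394.417

394 ms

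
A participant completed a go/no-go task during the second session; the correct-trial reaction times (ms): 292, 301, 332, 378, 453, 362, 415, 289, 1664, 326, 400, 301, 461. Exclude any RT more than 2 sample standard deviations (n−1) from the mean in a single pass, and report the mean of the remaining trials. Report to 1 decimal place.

359.2 ms

n = 13, ΣRT = 5974, M = 459.538
Σ(x−M)² = 1613983.23; s = √(1613983.23/12) = 366.741
Cutoffs: 459.538 ± 2·366.741 → [-273.9, 1193.0]
Outside: 1664 → excluded.
Retained (n=12): Σ = 4310, mean = 4310/12 = 359.167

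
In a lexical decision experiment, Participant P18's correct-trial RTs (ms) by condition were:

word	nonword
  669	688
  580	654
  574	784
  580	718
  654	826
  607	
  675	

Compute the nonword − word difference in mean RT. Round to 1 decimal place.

114.1 ms

M(word) = 4339/7 = 619.857
M(nonword) = 3670/5 = 734.000
Difference = 734.000 − 619.857 = 114.143 ms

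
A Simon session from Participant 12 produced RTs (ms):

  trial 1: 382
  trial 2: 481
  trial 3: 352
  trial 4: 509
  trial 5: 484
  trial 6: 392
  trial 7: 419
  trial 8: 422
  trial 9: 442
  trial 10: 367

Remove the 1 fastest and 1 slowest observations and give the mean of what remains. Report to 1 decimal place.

Sorted: 352, 367, 382, 392, 419, 422, 442, 481, 484, 509
Drop lowest 1 (352) and highest 1 (509)
Remaining (n=8): Σ = 3389, mean = 3389/8 = 423.625

423.6 ms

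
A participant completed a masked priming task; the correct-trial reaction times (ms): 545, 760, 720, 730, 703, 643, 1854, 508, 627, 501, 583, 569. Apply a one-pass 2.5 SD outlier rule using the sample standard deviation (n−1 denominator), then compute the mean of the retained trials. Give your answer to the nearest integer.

n = 12, ΣRT = 8743, M = 728.583
Σ(x−M)² = 1466738.92; s = √(1466738.92/11) = 365.157
Cutoffs: 728.583 ± 2.5·365.157 → [-184.3, 1641.5]
Outside: 1854 → excluded.
Retained (n=11): Σ = 6889, mean = 6889/11 = 626.273

626 ms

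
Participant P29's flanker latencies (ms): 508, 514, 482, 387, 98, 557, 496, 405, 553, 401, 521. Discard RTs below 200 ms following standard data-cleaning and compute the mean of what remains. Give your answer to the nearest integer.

Excluded: 98
Retained (n=10): Σ = 4824
Mean = 4824/10 = 482.4000

482 ms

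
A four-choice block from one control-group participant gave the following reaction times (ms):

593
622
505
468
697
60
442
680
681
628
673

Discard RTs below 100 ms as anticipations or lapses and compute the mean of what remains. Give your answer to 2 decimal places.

598.90 ms

Excluded: 60
Retained (n=10): Σ = 5989
Mean = 5989/10 = 598.9000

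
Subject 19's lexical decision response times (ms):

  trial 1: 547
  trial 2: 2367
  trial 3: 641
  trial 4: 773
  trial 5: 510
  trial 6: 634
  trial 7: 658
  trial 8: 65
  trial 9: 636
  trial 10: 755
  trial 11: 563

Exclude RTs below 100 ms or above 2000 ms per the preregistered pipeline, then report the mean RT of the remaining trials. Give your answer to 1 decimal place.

635.2 ms

Excluded: 65, 2367
Retained (n=9): Σ = 5717
Mean = 5717/9 = 635.2222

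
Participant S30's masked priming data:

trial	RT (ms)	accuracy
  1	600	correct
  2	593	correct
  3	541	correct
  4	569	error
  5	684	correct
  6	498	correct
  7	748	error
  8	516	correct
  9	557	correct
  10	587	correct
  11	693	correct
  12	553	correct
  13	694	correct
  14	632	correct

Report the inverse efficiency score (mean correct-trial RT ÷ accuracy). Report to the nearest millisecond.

Correct trials (n=12): 600, 593, 541, 684, 498, 516, 557, 587, 693, 553, 694, 632
Mean correct RT = 7148/12 = 595.6667 ms
Proportion correct = 12/14
IES = 595.6667 / (12/14) = 694.944 ms

695 ms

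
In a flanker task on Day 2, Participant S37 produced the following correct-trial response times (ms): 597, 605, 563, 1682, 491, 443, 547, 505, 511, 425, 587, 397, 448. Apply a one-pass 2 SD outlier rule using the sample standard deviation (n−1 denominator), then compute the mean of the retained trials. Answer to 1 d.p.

509.9 ms

n = 13, ΣRT = 7801, M = 600.077
Σ(x−M)² = 1323518.92; s = √(1323518.92/12) = 332.104
Cutoffs: 600.077 ± 2·332.104 → [-64.1, 1264.3]
Outside: 1682 → excluded.
Retained (n=12): Σ = 6119, mean = 6119/12 = 509.917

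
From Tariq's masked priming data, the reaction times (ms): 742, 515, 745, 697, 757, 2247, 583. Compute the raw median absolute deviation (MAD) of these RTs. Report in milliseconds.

Sorted: 515, 583, 697, 742, 745, 757, 2247 → median = 742
|x − 742|: 0, 227, 3, 45, 15, 1505, 159
Sorted deviations: 0, 3, 15, 45, 159, 227, 1505 → MAD = 45

45 ms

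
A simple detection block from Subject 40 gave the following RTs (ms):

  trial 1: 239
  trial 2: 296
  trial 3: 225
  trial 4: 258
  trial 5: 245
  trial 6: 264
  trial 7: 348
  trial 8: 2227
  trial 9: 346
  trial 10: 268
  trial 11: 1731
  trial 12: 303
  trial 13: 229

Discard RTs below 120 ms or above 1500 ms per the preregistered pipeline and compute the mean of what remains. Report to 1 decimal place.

274.6 ms

Excluded: 1731, 2227
Retained (n=11): Σ = 3021
Mean = 3021/11 = 274.6364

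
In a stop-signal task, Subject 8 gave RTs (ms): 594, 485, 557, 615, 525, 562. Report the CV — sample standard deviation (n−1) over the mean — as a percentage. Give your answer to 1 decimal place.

n = 6, Σ = 3338, M = 556.3333
Σ(x−M)² = 10963.333; s = √(10963.333/5) = 46.8259
CV = 46.8259 / 556.3333 = 0.08417 = 8.417%

8.4%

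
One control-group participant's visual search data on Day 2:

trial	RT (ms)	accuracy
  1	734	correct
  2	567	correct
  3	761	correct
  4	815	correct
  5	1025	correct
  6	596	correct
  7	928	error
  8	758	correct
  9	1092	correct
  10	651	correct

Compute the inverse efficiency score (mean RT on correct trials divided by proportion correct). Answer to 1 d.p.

Correct trials (n=9): 734, 567, 761, 815, 1025, 596, 758, 1092, 651
Mean correct RT = 6999/9 = 777.6667 ms
Proportion correct = 9/10
IES = 777.6667 / (9/10) = 864.074 ms

864.1 ms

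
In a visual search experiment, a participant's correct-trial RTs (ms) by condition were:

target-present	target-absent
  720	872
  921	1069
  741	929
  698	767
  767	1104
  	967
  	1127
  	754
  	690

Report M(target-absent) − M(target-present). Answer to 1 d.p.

150.5 ms

M(target-present) = 3847/5 = 769.400
M(target-absent) = 8279/9 = 919.889
Difference = 919.889 − 769.400 = 150.489 ms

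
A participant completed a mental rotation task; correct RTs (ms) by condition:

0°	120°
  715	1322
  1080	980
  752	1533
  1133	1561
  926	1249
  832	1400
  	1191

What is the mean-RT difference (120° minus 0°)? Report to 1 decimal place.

413.1 ms

M(0°) = 5438/6 = 906.333
M(120°) = 9236/7 = 1319.429
Difference = 1319.429 − 906.333 = 413.095 ms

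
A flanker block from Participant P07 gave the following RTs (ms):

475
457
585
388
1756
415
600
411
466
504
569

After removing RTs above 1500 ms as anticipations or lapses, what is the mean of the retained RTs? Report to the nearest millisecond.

Excluded: 1756
Retained (n=10): Σ = 4870
Mean = 4870/10 = 487.0000

487 ms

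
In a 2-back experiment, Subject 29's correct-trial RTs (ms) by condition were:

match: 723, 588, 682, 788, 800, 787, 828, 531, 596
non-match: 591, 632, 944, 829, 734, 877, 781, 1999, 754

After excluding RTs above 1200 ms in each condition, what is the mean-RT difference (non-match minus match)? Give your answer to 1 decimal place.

non-match: exclude 1999
M(match) = 6323/9 = 702.556
M(non-match) = 6142/8 = 767.750
Difference = 767.750 − 702.556 = 65.194 ms

65.2 ms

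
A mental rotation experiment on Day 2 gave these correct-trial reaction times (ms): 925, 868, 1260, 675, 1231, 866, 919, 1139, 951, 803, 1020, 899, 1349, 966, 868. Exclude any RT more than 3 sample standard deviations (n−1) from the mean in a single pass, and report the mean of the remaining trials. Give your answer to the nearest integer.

n = 15, ΣRT = 14739, M = 982.600
Σ(x−M)² = 481123.60; s = √(481123.60/14) = 185.381
Cutoffs: 982.600 ± 3·185.381 → [426.5, 1538.7]
No RTs fall outside the cutoffs; all 15 retained. Mean = 14739/15 = 982.600

983 ms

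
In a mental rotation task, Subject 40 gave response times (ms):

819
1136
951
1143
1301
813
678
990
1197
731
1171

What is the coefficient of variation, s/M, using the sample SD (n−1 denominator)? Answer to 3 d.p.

n = 11, Σ = 10930, M = 993.6364
Σ(x−M)² = 443426.545; s = √(443426.545/10) = 210.5770
CV = 210.5770 / 993.6364 = 0.21193

0.212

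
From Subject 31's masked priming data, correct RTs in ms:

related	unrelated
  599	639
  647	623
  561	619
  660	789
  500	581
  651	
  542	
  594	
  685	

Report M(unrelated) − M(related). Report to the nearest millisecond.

46 ms

M(related) = 5439/9 = 604.333
M(unrelated) = 3251/5 = 650.200
Difference = 650.200 − 604.333 = 45.867 ms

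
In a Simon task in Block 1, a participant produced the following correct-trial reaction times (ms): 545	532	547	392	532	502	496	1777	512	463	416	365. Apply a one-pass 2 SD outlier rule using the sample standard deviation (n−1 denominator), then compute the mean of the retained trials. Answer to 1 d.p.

482.0 ms

n = 12, ΣRT = 7079, M = 589.917
Σ(x−M)² = 1578468.92; s = √(1578468.92/11) = 378.810
Cutoffs: 589.917 ± 2·378.810 → [-167.7, 1347.5]
Outside: 1777 → excluded.
Retained (n=11): Σ = 5302, mean = 5302/11 = 482.000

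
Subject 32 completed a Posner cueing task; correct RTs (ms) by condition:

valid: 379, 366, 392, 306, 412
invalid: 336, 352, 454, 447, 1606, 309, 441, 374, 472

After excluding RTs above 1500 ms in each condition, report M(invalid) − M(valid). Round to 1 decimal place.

27.1 ms

invalid: exclude 1606
M(valid) = 1855/5 = 371.000
M(invalid) = 3185/8 = 398.125
Difference = 398.125 − 371.000 = 27.125 ms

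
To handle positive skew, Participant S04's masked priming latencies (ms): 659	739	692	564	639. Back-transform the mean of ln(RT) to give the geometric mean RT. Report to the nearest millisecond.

ln(RT): 6.4907, 6.6053, 6.5396, 6.3351, 6.4599
Mean ln(RT) = 32.4306/5 = 6.48611
Geometric mean = exp(6.48611) = 655.97 ms

656 ms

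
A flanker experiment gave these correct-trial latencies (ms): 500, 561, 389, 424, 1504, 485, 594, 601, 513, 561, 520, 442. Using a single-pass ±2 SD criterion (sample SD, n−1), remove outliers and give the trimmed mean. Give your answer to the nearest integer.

508 ms

n = 12, ΣRT = 7094, M = 591.167
Σ(x−M)² = 957013.67; s = √(957013.67/11) = 294.960
Cutoffs: 591.167 ± 2·294.960 → [1.2, 1181.1]
Outside: 1504 → excluded.
Retained (n=11): Σ = 5590, mean = 5590/11 = 508.182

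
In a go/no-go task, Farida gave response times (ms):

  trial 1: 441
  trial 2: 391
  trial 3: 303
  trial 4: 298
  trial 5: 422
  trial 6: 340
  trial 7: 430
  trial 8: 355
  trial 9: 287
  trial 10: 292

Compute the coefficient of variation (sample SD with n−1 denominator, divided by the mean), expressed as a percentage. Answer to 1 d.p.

17.2%

n = 10, Σ = 3559, M = 355.9000
Σ(x−M)² = 33568.900; s = √(33568.900/9) = 61.0727
CV = 61.0727 / 355.9000 = 0.17160 = 17.160%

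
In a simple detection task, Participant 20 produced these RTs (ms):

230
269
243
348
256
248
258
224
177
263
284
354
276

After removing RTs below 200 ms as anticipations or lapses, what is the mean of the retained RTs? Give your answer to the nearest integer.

271 ms

Excluded: 177
Retained (n=12): Σ = 3253
Mean = 3253/12 = 271.0833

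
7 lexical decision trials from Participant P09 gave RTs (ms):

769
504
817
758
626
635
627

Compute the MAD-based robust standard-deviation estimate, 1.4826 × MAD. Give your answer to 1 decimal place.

Sorted: 504, 626, 627, 635, 758, 769, 817 → median = 635
|x − 635| sorted: 0, 8, 9, 123, 131, 134, 182 → MAD = 123
Robust SD ≈ 1.4826 × 123 = 182.360

182.4 ms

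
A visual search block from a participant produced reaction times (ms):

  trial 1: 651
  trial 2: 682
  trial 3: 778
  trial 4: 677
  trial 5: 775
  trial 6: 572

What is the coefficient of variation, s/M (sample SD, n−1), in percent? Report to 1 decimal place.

11.4%

n = 6, Σ = 4135, M = 689.1667
Σ(x−M)² = 30642.833; s = √(30642.833/5) = 78.2852
CV = 78.2852 / 689.1667 = 0.11359 = 11.359%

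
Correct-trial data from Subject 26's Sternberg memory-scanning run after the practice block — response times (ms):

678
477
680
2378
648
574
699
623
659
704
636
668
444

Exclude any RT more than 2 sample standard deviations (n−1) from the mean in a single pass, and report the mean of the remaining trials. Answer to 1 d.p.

624.2 ms

n = 13, ΣRT = 9868, M = 759.077
Σ(x−M)² = 2917788.92; s = √(2917788.92/12) = 493.101
Cutoffs: 759.077 ± 2·493.101 → [-227.1, 1745.3]
Outside: 2378 → excluded.
Retained (n=12): Σ = 7490, mean = 7490/12 = 624.167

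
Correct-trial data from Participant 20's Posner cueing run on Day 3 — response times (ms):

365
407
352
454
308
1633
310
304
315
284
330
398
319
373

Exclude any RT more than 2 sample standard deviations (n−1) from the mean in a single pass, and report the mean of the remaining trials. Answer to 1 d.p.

347.6 ms

n = 14, ΣRT = 6152, M = 439.429
Σ(x−M)² = 1563673.43; s = √(1563673.43/13) = 346.818
Cutoffs: 439.429 ± 2·346.818 → [-254.2, 1133.1]
Outside: 1633 → excluded.
Retained (n=13): Σ = 4519, mean = 4519/13 = 347.615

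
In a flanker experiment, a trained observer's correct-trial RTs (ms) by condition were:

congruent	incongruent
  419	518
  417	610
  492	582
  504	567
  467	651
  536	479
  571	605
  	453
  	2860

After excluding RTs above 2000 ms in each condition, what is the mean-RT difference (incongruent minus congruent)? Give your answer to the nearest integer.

incongruent: exclude 2860
M(congruent) = 3406/7 = 486.571
M(incongruent) = 4465/8 = 558.125
Difference = 558.125 − 486.571 = 71.554 ms

72 ms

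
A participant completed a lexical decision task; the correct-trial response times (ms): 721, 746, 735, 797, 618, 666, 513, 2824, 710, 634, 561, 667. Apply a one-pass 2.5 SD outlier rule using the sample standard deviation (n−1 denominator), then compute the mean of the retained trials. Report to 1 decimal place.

669.8 ms

n = 12, ΣRT = 10192, M = 849.333
Σ(x−M)² = 4324676.67; s = √(4324676.67/11) = 627.019
Cutoffs: 849.333 ± 2.5·627.019 → [-718.2, 2416.9]
Outside: 2824 → excluded.
Retained (n=11): Σ = 7368, mean = 7368/11 = 669.818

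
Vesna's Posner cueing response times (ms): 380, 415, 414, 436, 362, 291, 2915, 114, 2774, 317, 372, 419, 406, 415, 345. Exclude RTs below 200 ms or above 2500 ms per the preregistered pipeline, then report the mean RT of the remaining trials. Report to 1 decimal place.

Excluded: 114, 2774, 2915
Retained (n=12): Σ = 4572
Mean = 4572/12 = 381.0000

381.0 ms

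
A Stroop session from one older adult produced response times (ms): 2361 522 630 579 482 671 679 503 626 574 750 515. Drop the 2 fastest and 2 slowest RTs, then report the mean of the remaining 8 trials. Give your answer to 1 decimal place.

599.5 ms

Sorted: 482, 503, 515, 522, 574, 579, 626, 630, 671, 679, 750, 2361
Drop lowest 2 (482, 503) and highest 2 (750, 2361)
Remaining (n=8): Σ = 4796, mean = 4796/8 = 599.500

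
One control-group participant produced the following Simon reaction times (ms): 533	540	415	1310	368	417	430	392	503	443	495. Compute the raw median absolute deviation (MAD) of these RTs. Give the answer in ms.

Sorted: 368, 392, 415, 417, 430, 443, 495, 503, 533, 540, 1310 → median = 443
|x − 443|: 90, 97, 28, 867, 75, 26, 13, 51, 60, 0, 52
Sorted deviations: 0, 13, 26, 28, 51, 52, 60, 75, 90, 97, 867 → MAD = 52

52 ms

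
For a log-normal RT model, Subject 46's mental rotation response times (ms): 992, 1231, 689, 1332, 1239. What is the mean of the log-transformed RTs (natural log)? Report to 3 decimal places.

ln(RT): 6.8997, 7.1156, 6.5352, 7.1944, 7.1221
Σ ln(RT) = 34.8670
Mean = 34.8670/5 = 6.97341

6.973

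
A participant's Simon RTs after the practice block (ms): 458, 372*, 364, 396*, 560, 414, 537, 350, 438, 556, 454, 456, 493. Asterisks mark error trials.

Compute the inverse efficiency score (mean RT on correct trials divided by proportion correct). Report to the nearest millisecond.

Correct trials (n=11): 458, 364, 560, 414, 537, 350, 438, 556, 454, 456, 493
Mean correct RT = 5080/11 = 461.8182 ms
Proportion correct = 11/13
IES = 461.8182 / (11/13) = 545.785 ms

546 ms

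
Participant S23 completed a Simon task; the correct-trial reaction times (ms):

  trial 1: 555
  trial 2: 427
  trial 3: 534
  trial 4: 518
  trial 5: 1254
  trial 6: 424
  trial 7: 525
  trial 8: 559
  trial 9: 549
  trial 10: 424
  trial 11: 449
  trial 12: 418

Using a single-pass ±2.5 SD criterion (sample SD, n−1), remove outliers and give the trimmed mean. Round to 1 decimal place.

n = 12, ΣRT = 6636, M = 553.000
Σ(x−M)² = 572026.00; s = √(572026.00/11) = 228.040
Cutoffs: 553.000 ± 2.5·228.040 → [-17.1, 1123.1]
Outside: 1254 → excluded.
Retained (n=11): Σ = 5382, mean = 5382/11 = 489.273

489.3 ms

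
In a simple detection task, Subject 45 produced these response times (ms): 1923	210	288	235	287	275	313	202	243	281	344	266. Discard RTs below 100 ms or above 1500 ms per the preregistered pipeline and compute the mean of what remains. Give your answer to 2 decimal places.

Excluded: 1923
Retained (n=11): Σ = 2944
Mean = 2944/11 = 267.6364

267.64 ms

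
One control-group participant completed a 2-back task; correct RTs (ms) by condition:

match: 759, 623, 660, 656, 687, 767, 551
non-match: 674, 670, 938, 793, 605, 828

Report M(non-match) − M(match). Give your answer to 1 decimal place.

79.5 ms

M(match) = 4703/7 = 671.857
M(non-match) = 4508/6 = 751.333
Difference = 751.333 − 671.857 = 79.476 ms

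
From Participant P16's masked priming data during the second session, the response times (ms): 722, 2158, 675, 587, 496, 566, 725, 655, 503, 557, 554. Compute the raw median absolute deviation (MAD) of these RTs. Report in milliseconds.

Sorted: 496, 503, 554, 557, 566, 587, 655, 675, 722, 725, 2158 → median = 587
|x − 587|: 135, 1571, 88, 0, 91, 21, 138, 68, 84, 30, 33
Sorted deviations: 0, 21, 30, 33, 68, 84, 88, 91, 135, 138, 1571 → MAD = 84

84 ms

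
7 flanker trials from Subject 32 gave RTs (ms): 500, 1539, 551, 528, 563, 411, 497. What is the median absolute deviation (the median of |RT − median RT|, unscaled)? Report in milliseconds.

Sorted: 411, 497, 500, 528, 551, 563, 1539 → median = 528
|x − 528|: 28, 1011, 23, 0, 35, 117, 31
Sorted deviations: 0, 23, 28, 31, 35, 117, 1011 → MAD = 31

31 ms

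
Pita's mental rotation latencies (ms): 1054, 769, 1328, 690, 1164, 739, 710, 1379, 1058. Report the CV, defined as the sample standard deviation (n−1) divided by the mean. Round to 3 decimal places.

0.274

n = 9, Σ = 8891, M = 987.8889
Σ(x−M)² = 584762.889; s = √(584762.889/8) = 270.3615
CV = 270.3615 / 987.8889 = 0.27368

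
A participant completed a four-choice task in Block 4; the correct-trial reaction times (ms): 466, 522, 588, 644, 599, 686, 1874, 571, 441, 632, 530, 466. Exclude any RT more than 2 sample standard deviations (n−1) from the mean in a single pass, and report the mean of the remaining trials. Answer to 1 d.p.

n = 12, ΣRT = 8019, M = 668.250
Σ(x−M)² = 1650698.25; s = √(1650698.25/11) = 387.380
Cutoffs: 668.250 ± 2·387.380 → [-106.5, 1443.0]
Outside: 1874 → excluded.
Retained (n=11): Σ = 6145, mean = 6145/11 = 558.636

558.6 ms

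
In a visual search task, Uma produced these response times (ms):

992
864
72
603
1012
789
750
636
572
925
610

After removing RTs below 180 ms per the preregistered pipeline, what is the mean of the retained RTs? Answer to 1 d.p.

775.3 ms

Excluded: 72
Retained (n=10): Σ = 7753
Mean = 7753/10 = 775.3000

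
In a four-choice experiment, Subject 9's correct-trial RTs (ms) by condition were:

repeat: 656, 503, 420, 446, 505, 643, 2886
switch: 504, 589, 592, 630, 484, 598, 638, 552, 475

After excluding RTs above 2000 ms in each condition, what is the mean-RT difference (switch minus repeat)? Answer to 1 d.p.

33.6 ms

repeat: exclude 2886
M(repeat) = 3173/6 = 528.833
M(switch) = 5062/9 = 562.444
Difference = 562.444 − 528.833 = 33.611 ms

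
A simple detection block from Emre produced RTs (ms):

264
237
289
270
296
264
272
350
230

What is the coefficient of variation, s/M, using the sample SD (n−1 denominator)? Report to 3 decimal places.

0.129

n = 9, Σ = 2472, M = 274.6667
Σ(x−M)² = 10006.000; s = √(10006.000/8) = 35.3659
CV = 35.3659 / 274.6667 = 0.12876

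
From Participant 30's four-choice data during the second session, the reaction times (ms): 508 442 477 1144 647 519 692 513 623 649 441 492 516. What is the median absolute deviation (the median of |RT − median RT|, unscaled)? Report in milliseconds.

74 ms

Sorted: 441, 442, 477, 492, 508, 513, 516, 519, 623, 647, 649, 692, 1144 → median = 516
|x − 516|: 8, 74, 39, 628, 131, 3, 176, 3, 107, 133, 75, 24, 0
Sorted deviations: 0, 3, 3, 8, 24, 39, 74, 75, 107, 131, 133, 176, 628 → MAD = 74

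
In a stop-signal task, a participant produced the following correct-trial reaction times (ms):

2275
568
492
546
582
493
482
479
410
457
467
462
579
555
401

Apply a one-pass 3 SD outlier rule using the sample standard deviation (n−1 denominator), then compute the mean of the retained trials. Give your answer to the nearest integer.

n = 15, ΣRT = 9248, M = 616.533
Σ(x−M)² = 2992815.73; s = √(2992815.73/14) = 462.355
Cutoffs: 616.533 ± 3·462.355 → [-770.5, 2003.6]
Outside: 2275 → excluded.
Retained (n=14): Σ = 6973, mean = 6973/14 = 498.071

498 ms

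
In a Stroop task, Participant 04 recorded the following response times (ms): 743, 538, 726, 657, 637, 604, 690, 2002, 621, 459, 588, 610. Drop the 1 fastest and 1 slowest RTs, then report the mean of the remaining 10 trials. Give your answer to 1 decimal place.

641.4 ms

Sorted: 459, 538, 588, 604, 610, 621, 637, 657, 690, 726, 743, 2002
Drop lowest 1 (459) and highest 1 (2002)
Remaining (n=10): Σ = 6414, mean = 6414/10 = 641.400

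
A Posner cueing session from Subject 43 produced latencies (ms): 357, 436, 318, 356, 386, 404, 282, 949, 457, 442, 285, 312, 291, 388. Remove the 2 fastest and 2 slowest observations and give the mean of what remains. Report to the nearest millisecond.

Sorted: 282, 285, 291, 312, 318, 356, 357, 386, 388, 404, 436, 442, 457, 949
Drop lowest 2 (282, 285) and highest 2 (457, 949)
Remaining (n=10): Σ = 3690, mean = 3690/10 = 369.000

369 ms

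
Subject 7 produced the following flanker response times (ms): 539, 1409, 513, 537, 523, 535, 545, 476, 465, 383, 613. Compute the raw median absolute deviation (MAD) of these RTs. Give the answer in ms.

22 ms

Sorted: 383, 465, 476, 513, 523, 535, 537, 539, 545, 613, 1409 → median = 535
|x − 535|: 4, 874, 22, 2, 12, 0, 10, 59, 70, 152, 78
Sorted deviations: 0, 2, 4, 10, 12, 22, 59, 70, 78, 152, 874 → MAD = 22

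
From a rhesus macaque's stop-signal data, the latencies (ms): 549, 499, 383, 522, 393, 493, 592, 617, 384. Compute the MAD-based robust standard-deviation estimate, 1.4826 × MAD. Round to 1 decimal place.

137.9 ms

Sorted: 383, 384, 393, 493, 499, 522, 549, 592, 617 → median = 499
|x − 499| sorted: 0, 6, 23, 50, 93, 106, 115, 116, 118 → MAD = 93
Robust SD ≈ 1.4826 × 93 = 137.882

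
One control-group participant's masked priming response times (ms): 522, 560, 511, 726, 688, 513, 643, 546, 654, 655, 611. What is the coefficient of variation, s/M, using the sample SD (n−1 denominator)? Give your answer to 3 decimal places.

n = 11, Σ = 6629, M = 602.6364
Σ(x−M)² = 57544.545; s = √(57544.545/10) = 75.8581
CV = 75.8581 / 602.6364 = 0.12588

0.126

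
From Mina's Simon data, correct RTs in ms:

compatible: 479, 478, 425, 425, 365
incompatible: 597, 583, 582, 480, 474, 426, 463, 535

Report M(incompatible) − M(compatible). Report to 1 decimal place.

83.1 ms

M(compatible) = 2172/5 = 434.400
M(incompatible) = 4140/8 = 517.500
Difference = 517.500 − 434.400 = 83.100 ms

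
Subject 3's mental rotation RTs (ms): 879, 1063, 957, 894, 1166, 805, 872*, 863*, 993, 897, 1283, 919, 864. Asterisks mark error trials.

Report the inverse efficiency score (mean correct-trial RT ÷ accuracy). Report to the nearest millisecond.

1152 ms

Correct trials (n=11): 879, 1063, 957, 894, 1166, 805, 993, 897, 1283, 919, 864
Mean correct RT = 10720/11 = 974.5455 ms
Proportion correct = 11/13
IES = 974.5455 / (11/13) = 1151.736 ms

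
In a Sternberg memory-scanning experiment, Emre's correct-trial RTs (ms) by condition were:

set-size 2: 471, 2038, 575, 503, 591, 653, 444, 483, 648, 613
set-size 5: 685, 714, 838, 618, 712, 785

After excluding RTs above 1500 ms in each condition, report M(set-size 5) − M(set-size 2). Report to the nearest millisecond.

set-size 2: exclude 2038
M(set-size 2) = 4981/9 = 553.444
M(set-size 5) = 4352/6 = 725.333
Difference = 725.333 − 553.444 = 171.889 ms

172 ms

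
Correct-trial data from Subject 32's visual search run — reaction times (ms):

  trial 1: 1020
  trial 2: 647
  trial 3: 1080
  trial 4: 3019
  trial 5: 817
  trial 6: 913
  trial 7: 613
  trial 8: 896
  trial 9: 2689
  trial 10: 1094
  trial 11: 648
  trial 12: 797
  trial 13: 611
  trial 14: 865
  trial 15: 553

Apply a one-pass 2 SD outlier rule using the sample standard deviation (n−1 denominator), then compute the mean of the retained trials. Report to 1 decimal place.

n = 15, ΣRT = 16262, M = 1084.133
Σ(x−M)² = 7699261.73; s = √(7699261.73/14) = 741.584
Cutoffs: 1084.133 ± 2·741.584 → [-399.0, 2567.3]
Outside: 2689, 3019 → excluded.
Retained (n=13): Σ = 10554, mean = 10554/13 = 811.846

811.8 ms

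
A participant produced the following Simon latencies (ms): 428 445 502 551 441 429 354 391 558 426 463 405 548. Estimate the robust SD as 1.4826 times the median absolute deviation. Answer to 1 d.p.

53.4 ms

Sorted: 354, 391, 405, 426, 428, 429, 441, 445, 463, 502, 548, 551, 558 → median = 441
|x − 441| sorted: 0, 4, 12, 13, 15, 22, 36, 50, 61, 87, 107, 110, 117 → MAD = 36
Robust SD ≈ 1.4826 × 36 = 53.374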